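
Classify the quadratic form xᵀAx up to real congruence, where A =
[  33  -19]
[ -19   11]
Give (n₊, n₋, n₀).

step 0: pivot 33 → sign +
step 1: pivot 2/33 → sign +
signature = (2, 0, 0)

Answer: (2, 0, 0)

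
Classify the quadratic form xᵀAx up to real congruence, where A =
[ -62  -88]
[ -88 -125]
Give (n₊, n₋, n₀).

step 0: pivot -62 → sign −
step 1: pivot -3/31 → sign −
signature = (0, 2, 0)

Answer: (0, 2, 0)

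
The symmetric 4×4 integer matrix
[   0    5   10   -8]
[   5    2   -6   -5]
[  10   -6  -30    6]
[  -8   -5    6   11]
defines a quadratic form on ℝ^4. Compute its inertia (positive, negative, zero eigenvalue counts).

step 0: pivot 2 → sign +
step 1: pivot -25/2 → sign −
step 2: pivot 2 → sign +
step 3: pivot 3/25 → sign +
signature = (3, 1, 0)

Answer: (3, 1, 0)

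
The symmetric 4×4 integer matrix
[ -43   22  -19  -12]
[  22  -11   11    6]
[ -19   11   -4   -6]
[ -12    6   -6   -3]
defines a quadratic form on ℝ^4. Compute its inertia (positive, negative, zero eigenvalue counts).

Answer: (2, 2, 0)

Derivation:
step 0: pivot -43 → sign −
step 1: pivot 11/43 → sign +
step 2: pivot -2 → sign −
step 3: pivot 3/11 → sign +
signature = (2, 2, 0)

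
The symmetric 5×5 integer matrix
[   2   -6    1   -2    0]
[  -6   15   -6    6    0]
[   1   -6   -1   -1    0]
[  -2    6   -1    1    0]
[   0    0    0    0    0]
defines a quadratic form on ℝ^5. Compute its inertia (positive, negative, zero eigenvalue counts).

Answer: (2, 2, 1)

Derivation:
step 0: pivot 2 → sign +
step 1: pivot -3 → sign −
step 2: pivot 3/2 → sign +
step 3: pivot -1 → sign −
step 4: row/col 4 already zero → sign 0
signature = (2, 2, 1)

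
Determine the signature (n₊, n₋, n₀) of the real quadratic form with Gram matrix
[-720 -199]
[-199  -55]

step 0: pivot -720 → sign −
step 1: pivot 1/720 → sign +
signature = (1, 1, 0)

Answer: (1, 1, 0)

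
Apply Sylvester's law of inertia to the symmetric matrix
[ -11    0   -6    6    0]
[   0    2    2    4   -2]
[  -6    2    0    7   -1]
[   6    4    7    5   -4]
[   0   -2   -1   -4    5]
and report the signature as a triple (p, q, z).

Answer: (4, 1, 0)

Derivation:
step 0: pivot -11 → sign −
step 1: pivot 2 → sign +
step 2: pivot 14/11 → sign +
step 3: pivot 3/14 → sign +
step 4: pivot 2 → sign +
signature = (4, 1, 0)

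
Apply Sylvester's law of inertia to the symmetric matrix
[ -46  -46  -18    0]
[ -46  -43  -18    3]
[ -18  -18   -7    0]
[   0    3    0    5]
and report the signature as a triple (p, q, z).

Answer: (3, 1, 0)

Derivation:
step 0: pivot -46 → sign −
step 1: pivot 3 → sign +
step 2: pivot 1/23 → sign +
step 3: pivot 2 → sign +
signature = (3, 1, 0)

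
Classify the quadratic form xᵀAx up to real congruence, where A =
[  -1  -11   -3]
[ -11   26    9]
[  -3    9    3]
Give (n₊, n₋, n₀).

step 0: pivot -1 → sign −
step 1: pivot 147 → sign +
step 2: row/col 2 already zero → sign 0
signature = (1, 1, 1)

Answer: (1, 1, 1)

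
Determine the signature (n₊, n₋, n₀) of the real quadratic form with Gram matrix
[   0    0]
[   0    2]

step 0: pivot 2 → sign +
step 1: row/col 1 already zero → sign 0
signature = (1, 0, 1)

Answer: (1, 0, 1)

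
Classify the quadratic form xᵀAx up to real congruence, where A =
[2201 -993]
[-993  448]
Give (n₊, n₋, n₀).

step 0: pivot 2201 → sign +
step 1: pivot -1/2201 → sign −
signature = (1, 1, 0)

Answer: (1, 1, 0)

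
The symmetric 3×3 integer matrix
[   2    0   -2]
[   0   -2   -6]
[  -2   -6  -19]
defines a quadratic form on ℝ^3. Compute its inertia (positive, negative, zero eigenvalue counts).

step 0: pivot 2 → sign +
step 1: pivot -2 → sign −
step 2: pivot -3 → sign −
signature = (1, 2, 0)

Answer: (1, 2, 0)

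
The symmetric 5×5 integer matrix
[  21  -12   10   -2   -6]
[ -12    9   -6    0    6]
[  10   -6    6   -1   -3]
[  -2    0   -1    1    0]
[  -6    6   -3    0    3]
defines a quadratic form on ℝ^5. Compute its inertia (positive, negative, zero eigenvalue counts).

Answer: (4, 1, 0)

Derivation:
step 0: pivot 21 → sign +
step 1: pivot 15/7 → sign +
step 2: pivot 6/5 → sign +
step 3: pivot 1/6 → sign +
step 4: pivot -6 → sign −
signature = (4, 1, 0)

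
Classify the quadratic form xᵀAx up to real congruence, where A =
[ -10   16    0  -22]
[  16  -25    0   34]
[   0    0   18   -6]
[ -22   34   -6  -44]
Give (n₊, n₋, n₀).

step 0: pivot -10 → sign −
step 1: pivot 3/5 → sign +
step 2: pivot 18 → sign +
step 3: row/col 3 already zero → sign 0
signature = (2, 1, 1)

Answer: (2, 1, 1)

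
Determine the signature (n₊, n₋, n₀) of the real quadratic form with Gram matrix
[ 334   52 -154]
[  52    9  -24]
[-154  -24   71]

Answer: (2, 1, 0)

Derivation:
step 0: pivot 334 → sign +
step 1: pivot 151/167 → sign +
step 2: pivot -1/151 → sign −
signature = (2, 1, 0)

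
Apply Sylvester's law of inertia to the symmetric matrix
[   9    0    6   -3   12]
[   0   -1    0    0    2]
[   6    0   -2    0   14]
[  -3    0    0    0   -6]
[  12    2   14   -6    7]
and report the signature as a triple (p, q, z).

step 0: pivot 9 → sign +
step 1: pivot -1 → sign −
step 2: pivot -6 → sign −
step 3: pivot -1/3 → sign −
step 4: pivot 1 → sign +
signature = (2, 3, 0)

Answer: (2, 3, 0)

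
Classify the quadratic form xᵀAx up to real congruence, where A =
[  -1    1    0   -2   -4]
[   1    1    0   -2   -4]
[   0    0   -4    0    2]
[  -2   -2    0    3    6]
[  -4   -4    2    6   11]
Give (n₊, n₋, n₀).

step 0: pivot -1 → sign −
step 1: pivot 2 → sign +
step 2: pivot -4 → sign −
step 3: pivot -1 → sign −
step 4: row/col 4 already zero → sign 0
signature = (1, 3, 1)

Answer: (1, 3, 1)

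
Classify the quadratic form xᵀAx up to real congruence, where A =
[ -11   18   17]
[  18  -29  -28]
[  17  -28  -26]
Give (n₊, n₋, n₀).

step 0: pivot -11 → sign −
step 1: pivot 5/11 → sign +
step 2: pivot 1/5 → sign +
signature = (2, 1, 0)

Answer: (2, 1, 0)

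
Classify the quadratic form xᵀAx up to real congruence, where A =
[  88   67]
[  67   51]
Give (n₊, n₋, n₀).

Answer: (1, 1, 0)

Derivation:
step 0: pivot 88 → sign +
step 1: pivot -1/88 → sign −
signature = (1, 1, 0)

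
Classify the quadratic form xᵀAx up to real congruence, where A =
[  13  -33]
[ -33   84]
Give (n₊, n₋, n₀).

Answer: (2, 0, 0)

Derivation:
step 0: pivot 13 → sign +
step 1: pivot 3/13 → sign +
signature = (2, 0, 0)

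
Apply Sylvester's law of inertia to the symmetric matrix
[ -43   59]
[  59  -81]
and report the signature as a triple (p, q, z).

Answer: (0, 2, 0)

Derivation:
step 0: pivot -43 → sign −
step 1: pivot -2/43 → sign −
signature = (0, 2, 0)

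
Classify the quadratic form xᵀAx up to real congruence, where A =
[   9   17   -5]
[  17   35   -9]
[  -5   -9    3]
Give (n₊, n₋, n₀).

Answer: (3, 0, 0)

Derivation:
step 0: pivot 9 → sign +
step 1: pivot 26/9 → sign +
step 2: pivot 2/13 → sign +
signature = (3, 0, 0)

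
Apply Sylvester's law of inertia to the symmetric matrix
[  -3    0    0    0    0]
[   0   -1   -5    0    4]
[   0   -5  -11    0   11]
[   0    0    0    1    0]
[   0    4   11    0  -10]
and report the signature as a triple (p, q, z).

Answer: (3, 2, 0)

Derivation:
step 0: pivot -3 → sign −
step 1: pivot -1 → sign −
step 2: pivot 14 → sign +
step 3: pivot 1 → sign +
step 4: pivot 3/14 → sign +
signature = (3, 2, 0)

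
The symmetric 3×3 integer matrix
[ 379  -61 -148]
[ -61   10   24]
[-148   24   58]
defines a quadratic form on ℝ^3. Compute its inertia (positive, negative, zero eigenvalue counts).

Answer: (3, 0, 0)

Derivation:
step 0: pivot 379 → sign +
step 1: pivot 69/379 → sign +
step 2: pivot 2/69 → sign +
signature = (3, 0, 0)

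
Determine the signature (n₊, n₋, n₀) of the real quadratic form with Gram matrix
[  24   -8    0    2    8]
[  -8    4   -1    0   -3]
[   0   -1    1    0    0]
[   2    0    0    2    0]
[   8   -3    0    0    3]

Answer: (4, 0, 1)

Derivation:
step 0: pivot 24 → sign +
step 1: pivot 4/3 → sign +
step 2: pivot 1/4 → sign +
step 3: pivot 1/2 → sign +
step 4: row/col 4 already zero → sign 0
signature = (4, 0, 1)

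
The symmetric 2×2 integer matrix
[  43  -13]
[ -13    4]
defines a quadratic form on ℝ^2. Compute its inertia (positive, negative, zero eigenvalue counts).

step 0: pivot 43 → sign +
step 1: pivot 3/43 → sign +
signature = (2, 0, 0)

Answer: (2, 0, 0)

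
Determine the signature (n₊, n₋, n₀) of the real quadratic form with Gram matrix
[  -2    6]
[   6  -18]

Answer: (0, 1, 1)

Derivation:
step 0: pivot -2 → sign −
step 1: row/col 1 already zero → sign 0
signature = (0, 1, 1)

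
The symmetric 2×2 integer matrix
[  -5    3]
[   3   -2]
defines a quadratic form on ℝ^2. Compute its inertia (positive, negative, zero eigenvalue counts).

step 0: pivot -5 → sign −
step 1: pivot -1/5 → sign −
signature = (0, 2, 0)

Answer: (0, 2, 0)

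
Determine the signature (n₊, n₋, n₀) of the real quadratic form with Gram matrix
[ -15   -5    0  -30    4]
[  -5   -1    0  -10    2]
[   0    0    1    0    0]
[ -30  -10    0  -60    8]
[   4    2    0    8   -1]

step 0: pivot -15 → sign −
step 1: pivot 2/3 → sign +
step 2: pivot 1 → sign +
step 3: pivot -3/5 → sign −
step 4: row/col 4 already zero → sign 0
signature = (2, 2, 1)

Answer: (2, 2, 1)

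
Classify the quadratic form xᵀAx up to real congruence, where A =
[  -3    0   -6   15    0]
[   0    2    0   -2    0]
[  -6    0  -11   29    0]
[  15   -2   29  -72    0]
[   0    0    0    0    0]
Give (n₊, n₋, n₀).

Answer: (2, 1, 2)

Derivation:
step 0: pivot -3 → sign −
step 1: pivot 2 → sign +
step 2: pivot 1 → sign +
step 3: row/col 3 already zero → sign 0
step 4: row/col 4 already zero → sign 0
signature = (2, 1, 2)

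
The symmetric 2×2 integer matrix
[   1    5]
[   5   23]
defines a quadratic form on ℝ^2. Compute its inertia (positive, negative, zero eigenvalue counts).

step 0: pivot 1 → sign +
step 1: pivot -2 → sign −
signature = (1, 1, 0)

Answer: (1, 1, 0)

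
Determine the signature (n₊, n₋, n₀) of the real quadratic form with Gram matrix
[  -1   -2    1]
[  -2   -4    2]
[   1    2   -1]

Answer: (0, 1, 2)

Derivation:
step 0: pivot -1 → sign −
step 1: row/col 1 already zero → sign 0
step 2: row/col 2 already zero → sign 0
signature = (0, 1, 2)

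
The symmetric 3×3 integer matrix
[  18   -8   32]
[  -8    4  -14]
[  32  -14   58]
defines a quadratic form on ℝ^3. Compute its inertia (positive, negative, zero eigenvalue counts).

Answer: (3, 0, 0)

Derivation:
step 0: pivot 18 → sign +
step 1: pivot 4/9 → sign +
step 2: pivot 1 → sign +
signature = (3, 0, 0)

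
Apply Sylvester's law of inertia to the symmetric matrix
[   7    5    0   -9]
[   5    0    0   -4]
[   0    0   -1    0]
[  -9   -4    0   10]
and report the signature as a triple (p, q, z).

Answer: (2, 2, 0)

Derivation:
step 0: pivot 7 → sign +
step 1: pivot -25/7 → sign −
step 2: pivot -1 → sign −
step 3: pivot 2/25 → sign +
signature = (2, 2, 0)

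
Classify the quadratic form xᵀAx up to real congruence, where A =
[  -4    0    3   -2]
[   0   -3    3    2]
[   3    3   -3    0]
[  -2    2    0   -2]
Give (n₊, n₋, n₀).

step 0: pivot -4 → sign −
step 1: pivot -3 → sign −
step 2: pivot 9/4 → sign +
step 3: pivot 2/9 → sign +
signature = (2, 2, 0)

Answer: (2, 2, 0)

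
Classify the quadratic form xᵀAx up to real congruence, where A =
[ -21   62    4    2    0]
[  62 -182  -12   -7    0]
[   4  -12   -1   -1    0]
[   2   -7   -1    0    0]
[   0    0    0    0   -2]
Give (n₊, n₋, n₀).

Answer: (2, 3, 0)

Derivation:
step 0: pivot -21 → sign −
step 1: pivot 22/21 → sign +
step 2: pivot -3/11 → sign −
step 3: pivot 3/2 → sign +
step 4: pivot -2 → sign −
signature = (2, 3, 0)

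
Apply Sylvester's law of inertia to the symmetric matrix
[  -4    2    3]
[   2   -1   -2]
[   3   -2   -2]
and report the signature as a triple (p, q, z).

step 0: pivot -4 → sign −
step 1: pivot 1/4 → sign +
step 2: pivot -1 → sign −
signature = (1, 2, 0)

Answer: (1, 2, 0)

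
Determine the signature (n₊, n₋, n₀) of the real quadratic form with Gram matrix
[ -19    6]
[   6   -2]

Answer: (0, 2, 0)

Derivation:
step 0: pivot -19 → sign −
step 1: pivot -2/19 → sign −
signature = (0, 2, 0)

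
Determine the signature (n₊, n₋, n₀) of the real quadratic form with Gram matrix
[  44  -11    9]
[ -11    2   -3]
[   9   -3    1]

step 0: pivot 44 → sign +
step 1: pivot -3/4 → sign −
step 2: pivot -1/11 → sign −
signature = (1, 2, 0)

Answer: (1, 2, 0)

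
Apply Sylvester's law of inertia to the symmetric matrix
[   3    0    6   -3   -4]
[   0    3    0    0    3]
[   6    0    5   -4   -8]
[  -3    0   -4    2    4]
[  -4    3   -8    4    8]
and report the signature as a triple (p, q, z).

Answer: (2, 3, 0)

Derivation:
step 0: pivot 3 → sign +
step 1: pivot 3 → sign +
step 2: pivot -7 → sign −
step 3: pivot -3/7 → sign −
step 4: pivot -1/3 → sign −
signature = (2, 3, 0)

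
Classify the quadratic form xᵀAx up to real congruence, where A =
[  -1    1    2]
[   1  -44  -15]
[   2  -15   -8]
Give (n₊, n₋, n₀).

Answer: (0, 3, 0)

Derivation:
step 0: pivot -1 → sign −
step 1: pivot -43 → sign −
step 2: pivot -3/43 → sign −
signature = (0, 3, 0)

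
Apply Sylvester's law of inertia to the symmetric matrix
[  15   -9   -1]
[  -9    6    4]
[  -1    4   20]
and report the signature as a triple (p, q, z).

step 0: pivot 15 → sign +
step 1: pivot 3/5 → sign +
step 2: pivot 2/3 → sign +
signature = (3, 0, 0)

Answer: (3, 0, 0)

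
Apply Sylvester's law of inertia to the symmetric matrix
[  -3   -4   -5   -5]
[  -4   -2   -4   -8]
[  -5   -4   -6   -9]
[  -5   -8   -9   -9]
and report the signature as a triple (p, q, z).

Answer: (2, 2, 0)

Derivation:
step 0: pivot -3 → sign −
step 1: pivot 10/3 → sign +
step 2: pivot 1/5 → sign +
step 3: pivot -2 → sign −
signature = (2, 2, 0)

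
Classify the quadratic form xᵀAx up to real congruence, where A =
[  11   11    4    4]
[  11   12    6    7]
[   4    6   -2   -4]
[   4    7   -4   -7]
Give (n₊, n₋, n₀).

Answer: (3, 1, 0)

Derivation:
step 0: pivot 11 → sign +
step 1: pivot 1 → sign +
step 2: pivot -82/11 → sign −
step 3: pivot 6/41 → sign +
signature = (3, 1, 0)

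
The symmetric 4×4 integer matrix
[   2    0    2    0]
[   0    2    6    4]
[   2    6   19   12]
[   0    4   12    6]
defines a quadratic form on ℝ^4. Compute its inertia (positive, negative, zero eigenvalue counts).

Answer: (2, 2, 0)

Derivation:
step 0: pivot 2 → sign +
step 1: pivot 2 → sign +
step 2: pivot -1 → sign −
step 3: pivot -2 → sign −
signature = (2, 2, 0)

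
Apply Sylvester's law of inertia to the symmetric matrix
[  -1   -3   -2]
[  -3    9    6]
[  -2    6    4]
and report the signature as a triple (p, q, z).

Answer: (1, 1, 1)

Derivation:
step 0: pivot -1 → sign −
step 1: pivot 18 → sign +
step 2: row/col 2 already zero → sign 0
signature = (1, 1, 1)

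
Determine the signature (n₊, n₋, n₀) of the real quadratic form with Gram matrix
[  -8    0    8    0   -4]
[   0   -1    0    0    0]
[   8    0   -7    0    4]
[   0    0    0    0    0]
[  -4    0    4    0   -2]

Answer: (1, 2, 2)

Derivation:
step 0: pivot -8 → sign −
step 1: pivot -1 → sign −
step 2: pivot 1 → sign +
step 3: row/col 3 already zero → sign 0
step 4: row/col 4 already zero → sign 0
signature = (1, 2, 2)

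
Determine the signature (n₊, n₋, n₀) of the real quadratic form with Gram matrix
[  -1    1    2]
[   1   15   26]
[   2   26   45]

Answer: (1, 1, 1)

Derivation:
step 0: pivot -1 → sign −
step 1: pivot 16 → sign +
step 2: row/col 2 already zero → sign 0
signature = (1, 1, 1)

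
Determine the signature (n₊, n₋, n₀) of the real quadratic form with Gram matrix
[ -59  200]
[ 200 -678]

Answer: (0, 2, 0)

Derivation:
step 0: pivot -59 → sign −
step 1: pivot -2/59 → sign −
signature = (0, 2, 0)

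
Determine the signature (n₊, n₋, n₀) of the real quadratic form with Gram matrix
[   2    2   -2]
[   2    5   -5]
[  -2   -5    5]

step 0: pivot 2 → sign +
step 1: pivot 3 → sign +
step 2: row/col 2 already zero → sign 0
signature = (2, 0, 1)

Answer: (2, 0, 1)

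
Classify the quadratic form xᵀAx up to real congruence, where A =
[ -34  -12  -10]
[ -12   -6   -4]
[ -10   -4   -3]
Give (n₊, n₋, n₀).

step 0: pivot -34 → sign −
step 1: pivot -30/17 → sign −
step 2: pivot 1/15 → sign +
signature = (1, 2, 0)

Answer: (1, 2, 0)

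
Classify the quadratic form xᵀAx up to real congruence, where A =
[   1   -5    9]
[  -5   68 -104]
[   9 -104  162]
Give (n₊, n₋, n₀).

step 0: pivot 1 → sign +
step 1: pivot 43 → sign +
step 2: pivot 2/43 → sign +
signature = (3, 0, 0)

Answer: (3, 0, 0)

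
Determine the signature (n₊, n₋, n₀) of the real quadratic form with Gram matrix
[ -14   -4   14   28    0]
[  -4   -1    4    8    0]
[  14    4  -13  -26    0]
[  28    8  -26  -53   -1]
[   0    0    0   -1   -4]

Answer: (2, 3, 0)

Derivation:
step 0: pivot -14 → sign −
step 1: pivot 1/7 → sign +
step 2: pivot 1 → sign +
step 3: pivot -1 → sign −
step 4: pivot -3 → sign −
signature = (2, 3, 0)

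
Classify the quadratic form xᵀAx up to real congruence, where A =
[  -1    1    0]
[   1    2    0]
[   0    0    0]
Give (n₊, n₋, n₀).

Answer: (1, 1, 1)

Derivation:
step 0: pivot -1 → sign −
step 1: pivot 3 → sign +
step 2: row/col 2 already zero → sign 0
signature = (1, 1, 1)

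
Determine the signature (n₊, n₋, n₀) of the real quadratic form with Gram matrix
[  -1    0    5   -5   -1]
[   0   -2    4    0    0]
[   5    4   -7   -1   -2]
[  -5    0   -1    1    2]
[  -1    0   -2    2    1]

Answer: (2, 2, 1)

Derivation:
step 0: pivot -1 → sign −
step 1: pivot -2 → sign −
step 2: pivot 26 → sign +
step 3: pivot 3/26 → sign +
step 4: row/col 4 already zero → sign 0
signature = (2, 2, 1)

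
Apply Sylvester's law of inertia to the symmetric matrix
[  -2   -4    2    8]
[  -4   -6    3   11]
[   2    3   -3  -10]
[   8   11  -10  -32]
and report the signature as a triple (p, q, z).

Answer: (2, 2, 0)

Derivation:
step 0: pivot -2 → sign −
step 1: pivot 2 → sign +
step 2: pivot -3/2 → sign −
step 3: pivot 1 → sign +
signature = (2, 2, 0)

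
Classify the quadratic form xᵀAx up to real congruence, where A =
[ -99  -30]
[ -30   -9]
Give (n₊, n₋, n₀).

Answer: (1, 1, 0)

Derivation:
step 0: pivot -99 → sign −
step 1: pivot 1/11 → sign +
signature = (1, 1, 0)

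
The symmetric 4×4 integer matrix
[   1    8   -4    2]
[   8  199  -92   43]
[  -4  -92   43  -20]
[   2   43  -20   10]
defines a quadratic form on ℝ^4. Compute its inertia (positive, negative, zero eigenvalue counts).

step 0: pivot 1 → sign +
step 1: pivot 135 → sign +
step 2: pivot 1/3 → sign +
step 3: pivot 3/5 → sign +
signature = (4, 0, 0)

Answer: (4, 0, 0)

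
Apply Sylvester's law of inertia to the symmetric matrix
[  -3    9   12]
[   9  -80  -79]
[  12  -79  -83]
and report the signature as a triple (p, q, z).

Answer: (0, 3, 0)

Derivation:
step 0: pivot -3 → sign −
step 1: pivot -53 → sign −
step 2: pivot -6/53 → sign −
signature = (0, 3, 0)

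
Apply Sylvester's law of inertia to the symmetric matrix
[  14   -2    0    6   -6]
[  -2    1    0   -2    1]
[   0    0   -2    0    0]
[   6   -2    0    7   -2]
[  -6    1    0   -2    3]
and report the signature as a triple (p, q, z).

step 0: pivot 14 → sign +
step 1: pivot 5/7 → sign +
step 2: pivot -2 → sign −
step 3: pivot 13/5 → sign +
step 4: pivot 2/13 → sign +
signature = (4, 1, 0)

Answer: (4, 1, 0)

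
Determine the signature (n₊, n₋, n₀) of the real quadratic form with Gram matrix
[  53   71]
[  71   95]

step 0: pivot 53 → sign +
step 1: pivot -6/53 → sign −
signature = (1, 1, 0)

Answer: (1, 1, 0)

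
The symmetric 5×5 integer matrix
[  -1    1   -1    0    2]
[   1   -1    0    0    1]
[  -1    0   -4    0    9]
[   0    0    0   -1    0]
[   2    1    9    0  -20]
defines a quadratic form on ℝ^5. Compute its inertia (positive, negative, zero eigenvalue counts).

step 0: pivot -1 → sign −
step 1: pivot -3 → sign −
step 2: pivot 1/3 → sign +
step 3: pivot -1 → sign −
step 4: pivot -1 → sign −
signature = (1, 4, 0)

Answer: (1, 4, 0)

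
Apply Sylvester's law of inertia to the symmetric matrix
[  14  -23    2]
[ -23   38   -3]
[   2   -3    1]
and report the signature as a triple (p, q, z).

Answer: (3, 0, 0)

Derivation:
step 0: pivot 14 → sign +
step 1: pivot 3/14 → sign +
step 2: pivot 1/3 → sign +
signature = (3, 0, 0)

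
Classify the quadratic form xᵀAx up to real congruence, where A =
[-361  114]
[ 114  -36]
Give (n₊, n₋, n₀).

Answer: (0, 1, 1)

Derivation:
step 0: pivot -361 → sign −
step 1: row/col 1 already zero → sign 0
signature = (0, 1, 1)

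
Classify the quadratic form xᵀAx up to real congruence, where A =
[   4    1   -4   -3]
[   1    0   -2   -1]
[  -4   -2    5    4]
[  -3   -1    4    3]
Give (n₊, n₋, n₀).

Answer: (3, 1, 0)

Derivation:
step 0: pivot 4 → sign +
step 1: pivot -1/4 → sign −
step 2: pivot 5 → sign +
step 3: pivot 1/5 → sign +
signature = (3, 1, 0)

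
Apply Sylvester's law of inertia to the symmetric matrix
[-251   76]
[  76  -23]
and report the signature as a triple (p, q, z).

step 0: pivot -251 → sign −
step 1: pivot 3/251 → sign +
signature = (1, 1, 0)

Answer: (1, 1, 0)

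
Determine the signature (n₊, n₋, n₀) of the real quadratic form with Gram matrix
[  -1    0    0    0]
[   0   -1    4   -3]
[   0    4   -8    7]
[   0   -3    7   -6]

Answer: (1, 3, 0)

Derivation:
step 0: pivot -1 → sign −
step 1: pivot -1 → sign −
step 2: pivot 8 → sign +
step 3: pivot -1/8 → sign −
signature = (1, 3, 0)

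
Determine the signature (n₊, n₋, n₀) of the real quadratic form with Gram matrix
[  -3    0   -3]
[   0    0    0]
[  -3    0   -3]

Answer: (0, 1, 2)

Derivation:
step 0: pivot -3 → sign −
step 1: row/col 1 already zero → sign 0
step 2: row/col 2 already zero → sign 0
signature = (0, 1, 2)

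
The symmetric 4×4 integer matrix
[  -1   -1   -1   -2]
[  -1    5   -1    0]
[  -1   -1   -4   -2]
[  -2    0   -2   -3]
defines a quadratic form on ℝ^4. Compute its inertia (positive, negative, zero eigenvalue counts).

Answer: (2, 2, 0)

Derivation:
step 0: pivot -1 → sign −
step 1: pivot 6 → sign +
step 2: pivot -3 → sign −
step 3: pivot 1/3 → sign +
signature = (2, 2, 0)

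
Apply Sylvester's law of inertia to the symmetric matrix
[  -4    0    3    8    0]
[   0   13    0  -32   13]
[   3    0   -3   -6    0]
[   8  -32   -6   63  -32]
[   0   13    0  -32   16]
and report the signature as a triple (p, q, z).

step 0: pivot -4 → sign −
step 1: pivot 13 → sign +
step 2: pivot -3/4 → sign −
step 3: pivot 3/13 → sign +
step 4: pivot 3 → sign +
signature = (3, 2, 0)

Answer: (3, 2, 0)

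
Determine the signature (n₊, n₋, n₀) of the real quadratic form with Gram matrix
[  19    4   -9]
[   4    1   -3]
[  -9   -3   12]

Answer: (2, 0, 1)

Derivation:
step 0: pivot 19 → sign +
step 1: pivot 3/19 → sign +
step 2: row/col 2 already zero → sign 0
signature = (2, 0, 1)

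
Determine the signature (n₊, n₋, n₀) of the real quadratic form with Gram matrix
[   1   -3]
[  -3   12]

step 0: pivot 1 → sign +
step 1: pivot 3 → sign +
signature = (2, 0, 0)

Answer: (2, 0, 0)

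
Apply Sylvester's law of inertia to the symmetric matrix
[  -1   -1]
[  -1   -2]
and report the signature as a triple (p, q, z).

Answer: (0, 2, 0)

Derivation:
step 0: pivot -1 → sign −
step 1: pivot -1 → sign −
signature = (0, 2, 0)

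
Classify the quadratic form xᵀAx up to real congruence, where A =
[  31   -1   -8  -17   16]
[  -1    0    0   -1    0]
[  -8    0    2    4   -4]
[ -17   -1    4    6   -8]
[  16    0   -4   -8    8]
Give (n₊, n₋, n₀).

Answer: (2, 2, 1)

Derivation:
step 0: pivot 31 → sign +
step 1: pivot -1/31 → sign −
step 2: pivot 2 → sign +
step 3: pivot -1 → sign −
step 4: row/col 4 already zero → sign 0
signature = (2, 2, 1)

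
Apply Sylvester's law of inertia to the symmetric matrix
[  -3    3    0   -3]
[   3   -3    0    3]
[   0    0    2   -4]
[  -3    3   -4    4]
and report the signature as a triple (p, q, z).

step 0: pivot -3 → sign −
step 1: pivot 2 → sign +
step 2: pivot -1 → sign −
step 3: row/col 3 already zero → sign 0
signature = (1, 2, 1)

Answer: (1, 2, 1)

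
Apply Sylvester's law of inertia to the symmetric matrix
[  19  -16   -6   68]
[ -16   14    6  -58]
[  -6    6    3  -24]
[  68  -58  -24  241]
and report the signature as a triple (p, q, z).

step 0: pivot 19 → sign +
step 1: pivot 10/19 → sign +
step 2: pivot -3/5 → sign −
step 3: pivot -1 → sign −
signature = (2, 2, 0)

Answer: (2, 2, 0)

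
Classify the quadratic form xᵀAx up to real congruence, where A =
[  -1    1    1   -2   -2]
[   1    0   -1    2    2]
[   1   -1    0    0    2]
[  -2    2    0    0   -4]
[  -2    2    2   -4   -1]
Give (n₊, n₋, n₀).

step 0: pivot -1 → sign −
step 1: pivot 1 → sign +
step 2: pivot 1 → sign +
step 3: pivot 3 → sign +
step 4: row/col 4 already zero → sign 0
signature = (3, 1, 1)

Answer: (3, 1, 1)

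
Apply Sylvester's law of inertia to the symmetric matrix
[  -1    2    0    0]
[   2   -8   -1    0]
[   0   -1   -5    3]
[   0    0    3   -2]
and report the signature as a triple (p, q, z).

step 0: pivot -1 → sign −
step 1: pivot -4 → sign −
step 2: pivot -19/4 → sign −
step 3: pivot -2/19 → sign −
signature = (0, 4, 0)

Answer: (0, 4, 0)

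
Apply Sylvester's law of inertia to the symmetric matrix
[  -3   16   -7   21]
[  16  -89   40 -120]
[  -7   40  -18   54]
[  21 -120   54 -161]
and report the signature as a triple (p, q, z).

step 0: pivot -3 → sign −
step 1: pivot -11/3 → sign −
step 2: pivot 3/11 → sign +
step 3: pivot 1 → sign +
signature = (2, 2, 0)

Answer: (2, 2, 0)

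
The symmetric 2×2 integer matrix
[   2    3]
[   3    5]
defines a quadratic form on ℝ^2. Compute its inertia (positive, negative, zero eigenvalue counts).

step 0: pivot 2 → sign +
step 1: pivot 1/2 → sign +
signature = (2, 0, 0)

Answer: (2, 0, 0)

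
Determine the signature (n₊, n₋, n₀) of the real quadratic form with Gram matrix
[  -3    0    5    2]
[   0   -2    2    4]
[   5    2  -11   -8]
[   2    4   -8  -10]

Answer: (0, 3, 1)

Derivation:
step 0: pivot -3 → sign −
step 1: pivot -2 → sign −
step 2: pivot -2/3 → sign −
step 3: row/col 3 already zero → sign 0
signature = (0, 3, 1)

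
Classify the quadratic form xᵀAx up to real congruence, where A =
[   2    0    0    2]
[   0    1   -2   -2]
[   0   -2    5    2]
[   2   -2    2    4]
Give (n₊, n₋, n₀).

step 0: pivot 2 → sign +
step 1: pivot 1 → sign +
step 2: pivot 1 → sign +
step 3: pivot -6 → sign −
signature = (3, 1, 0)

Answer: (3, 1, 0)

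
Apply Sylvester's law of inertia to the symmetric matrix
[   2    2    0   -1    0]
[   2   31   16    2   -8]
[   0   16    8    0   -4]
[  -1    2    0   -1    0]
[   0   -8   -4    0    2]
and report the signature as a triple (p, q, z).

step 0: pivot 2 → sign +
step 1: pivot 29 → sign +
step 2: pivot -24/29 → sign −
step 3: pivot 3/2 → sign +
step 4: row/col 4 already zero → sign 0
signature = (3, 1, 1)

Answer: (3, 1, 1)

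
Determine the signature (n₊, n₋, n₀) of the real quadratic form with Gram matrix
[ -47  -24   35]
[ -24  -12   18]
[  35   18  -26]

step 0: pivot -47 → sign −
step 1: pivot 12/47 → sign +
step 2: row/col 2 already zero → sign 0
signature = (1, 1, 1)

Answer: (1, 1, 1)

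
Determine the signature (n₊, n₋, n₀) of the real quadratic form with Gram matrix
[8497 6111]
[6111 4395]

step 0: pivot 8497 → sign +
step 1: pivot -6/8497 → sign −
signature = (1, 1, 0)

Answer: (1, 1, 0)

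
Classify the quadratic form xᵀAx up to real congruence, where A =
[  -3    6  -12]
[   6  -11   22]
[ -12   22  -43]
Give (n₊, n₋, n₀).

Answer: (2, 1, 0)

Derivation:
step 0: pivot -3 → sign −
step 1: pivot 1 → sign +
step 2: pivot 1 → sign +
signature = (2, 1, 0)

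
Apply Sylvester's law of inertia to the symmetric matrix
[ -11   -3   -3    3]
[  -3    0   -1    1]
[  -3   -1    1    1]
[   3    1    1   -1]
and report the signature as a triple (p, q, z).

step 0: pivot -11 → sign −
step 1: pivot 9/11 → sign +
step 2: pivot 16/9 → sign +
step 3: pivot -1/4 → sign −
signature = (2, 2, 0)

Answer: (2, 2, 0)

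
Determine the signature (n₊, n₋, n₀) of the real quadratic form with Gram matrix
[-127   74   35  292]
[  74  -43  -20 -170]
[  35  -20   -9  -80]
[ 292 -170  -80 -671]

Answer: (2, 2, 0)

Derivation:
step 0: pivot -127 → sign −
step 1: pivot 15/127 → sign +
step 2: pivot -2/3 → sign −
step 3: pivot 1/5 → sign +
signature = (2, 2, 0)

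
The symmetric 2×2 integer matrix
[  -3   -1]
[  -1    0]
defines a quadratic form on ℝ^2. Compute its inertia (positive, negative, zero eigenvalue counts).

Answer: (1, 1, 0)

Derivation:
step 0: pivot -3 → sign −
step 1: pivot 1/3 → sign +
signature = (1, 1, 0)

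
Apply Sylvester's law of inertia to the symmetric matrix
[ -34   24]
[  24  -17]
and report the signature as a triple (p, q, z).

step 0: pivot -34 → sign −
step 1: pivot -1/17 → sign −
signature = (0, 2, 0)

Answer: (0, 2, 0)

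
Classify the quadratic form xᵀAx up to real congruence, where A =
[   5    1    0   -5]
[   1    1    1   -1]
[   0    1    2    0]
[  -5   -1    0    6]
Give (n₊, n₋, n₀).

Answer: (4, 0, 0)

Derivation:
step 0: pivot 5 → sign +
step 1: pivot 4/5 → sign +
step 2: pivot 3/4 → sign +
step 3: pivot 1 → sign +
signature = (4, 0, 0)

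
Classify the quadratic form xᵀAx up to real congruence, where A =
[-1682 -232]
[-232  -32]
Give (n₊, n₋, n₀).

step 0: pivot -1682 → sign −
step 1: row/col 1 already zero → sign 0
signature = (0, 1, 1)

Answer: (0, 1, 1)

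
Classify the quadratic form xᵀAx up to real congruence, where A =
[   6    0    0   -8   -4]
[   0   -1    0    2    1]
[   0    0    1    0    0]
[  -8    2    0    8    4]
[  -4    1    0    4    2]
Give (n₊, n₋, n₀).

Answer: (3, 1, 1)

Derivation:
step 0: pivot 6 → sign +
step 1: pivot -1 → sign −
step 2: pivot 1 → sign +
step 3: pivot 4/3 → sign +
step 4: row/col 4 already zero → sign 0
signature = (3, 1, 1)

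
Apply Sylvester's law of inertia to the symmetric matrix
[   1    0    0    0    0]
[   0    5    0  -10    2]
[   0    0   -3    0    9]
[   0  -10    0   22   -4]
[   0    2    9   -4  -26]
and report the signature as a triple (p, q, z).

Answer: (4, 1, 0)

Derivation:
step 0: pivot 1 → sign +
step 1: pivot 5 → sign +
step 2: pivot -3 → sign −
step 3: pivot 2 → sign +
step 4: pivot 1/5 → sign +
signature = (4, 1, 0)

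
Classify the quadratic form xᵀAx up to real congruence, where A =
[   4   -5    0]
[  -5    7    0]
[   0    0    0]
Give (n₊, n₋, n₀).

Answer: (2, 0, 1)

Derivation:
step 0: pivot 4 → sign +
step 1: pivot 3/4 → sign +
step 2: row/col 2 already zero → sign 0
signature = (2, 0, 1)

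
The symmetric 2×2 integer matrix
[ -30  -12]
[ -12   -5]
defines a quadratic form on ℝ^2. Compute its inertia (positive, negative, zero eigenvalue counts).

step 0: pivot -30 → sign −
step 1: pivot -1/5 → sign −
signature = (0, 2, 0)

Answer: (0, 2, 0)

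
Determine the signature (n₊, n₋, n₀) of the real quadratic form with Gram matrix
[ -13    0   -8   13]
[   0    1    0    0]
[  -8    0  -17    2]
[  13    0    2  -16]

step 0: pivot -13 → sign −
step 1: pivot 1 → sign +
step 2: pivot -157/13 → sign −
step 3: pivot -3/157 → sign −
signature = (1, 3, 0)

Answer: (1, 3, 0)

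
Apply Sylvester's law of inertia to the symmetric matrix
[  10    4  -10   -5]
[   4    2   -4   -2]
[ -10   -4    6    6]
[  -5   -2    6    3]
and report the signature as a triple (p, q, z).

step 0: pivot 10 → sign +
step 1: pivot 2/5 → sign +
step 2: pivot -4 → sign −
step 3: pivot 3/4 → sign +
signature = (3, 1, 0)

Answer: (3, 1, 0)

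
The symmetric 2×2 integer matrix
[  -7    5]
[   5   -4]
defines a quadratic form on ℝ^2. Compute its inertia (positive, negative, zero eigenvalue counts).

step 0: pivot -7 → sign −
step 1: pivot -3/7 → sign −
signature = (0, 2, 0)

Answer: (0, 2, 0)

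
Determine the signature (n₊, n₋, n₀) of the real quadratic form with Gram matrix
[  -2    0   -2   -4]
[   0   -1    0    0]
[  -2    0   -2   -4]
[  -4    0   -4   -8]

Answer: (0, 2, 2)

Derivation:
step 0: pivot -2 → sign −
step 1: pivot -1 → sign −
step 2: row/col 2 already zero → sign 0
step 3: row/col 3 already zero → sign 0
signature = (0, 2, 2)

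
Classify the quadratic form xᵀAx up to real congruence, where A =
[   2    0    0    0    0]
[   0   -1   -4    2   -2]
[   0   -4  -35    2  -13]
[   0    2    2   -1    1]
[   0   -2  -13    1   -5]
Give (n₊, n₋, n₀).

step 0: pivot 2 → sign +
step 1: pivot -1 → sign −
step 2: pivot -19 → sign −
step 3: pivot 93/19 → sign +
step 4: pivot -3/31 → sign −
signature = (2, 3, 0)

Answer: (2, 3, 0)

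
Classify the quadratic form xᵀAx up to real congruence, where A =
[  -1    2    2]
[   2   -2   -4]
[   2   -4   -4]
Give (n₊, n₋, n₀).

Answer: (1, 1, 1)

Derivation:
step 0: pivot -1 → sign −
step 1: pivot 2 → sign +
step 2: row/col 2 already zero → sign 0
signature = (1, 1, 1)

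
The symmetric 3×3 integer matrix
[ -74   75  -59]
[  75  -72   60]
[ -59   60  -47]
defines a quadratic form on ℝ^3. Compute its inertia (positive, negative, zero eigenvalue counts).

step 0: pivot -74 → sign −
step 1: pivot 297/74 → sign +
step 2: pivot 1/33 → sign +
signature = (2, 1, 0)

Answer: (2, 1, 0)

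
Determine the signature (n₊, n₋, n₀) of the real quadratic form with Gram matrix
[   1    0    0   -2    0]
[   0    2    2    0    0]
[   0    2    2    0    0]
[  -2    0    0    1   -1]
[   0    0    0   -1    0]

step 0: pivot 1 → sign +
step 1: pivot 2 → sign +
step 2: pivot -3 → sign −
step 3: pivot 1/3 → sign +
step 4: row/col 4 already zero → sign 0
signature = (3, 1, 1)

Answer: (3, 1, 1)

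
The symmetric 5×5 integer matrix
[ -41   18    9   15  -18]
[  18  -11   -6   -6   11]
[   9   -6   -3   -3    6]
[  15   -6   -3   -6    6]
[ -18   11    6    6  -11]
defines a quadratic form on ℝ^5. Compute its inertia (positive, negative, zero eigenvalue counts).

Answer: (1, 3, 1)

Derivation:
step 0: pivot -41 → sign −
step 1: pivot -127/41 → sign −
step 2: pivot 42/127 → sign +
step 3: pivot -3/7 → sign −
step 4: row/col 4 already zero → sign 0
signature = (1, 3, 1)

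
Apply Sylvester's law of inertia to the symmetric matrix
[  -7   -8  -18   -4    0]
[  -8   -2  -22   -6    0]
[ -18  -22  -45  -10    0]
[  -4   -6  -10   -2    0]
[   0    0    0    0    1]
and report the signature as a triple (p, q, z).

step 0: pivot -7 → sign −
step 1: pivot 50/7 → sign +
step 2: pivot 1 → sign +
step 3: pivot 1 → sign +
step 4: row/col 4 already zero → sign 0
signature = (3, 1, 1)

Answer: (3, 1, 1)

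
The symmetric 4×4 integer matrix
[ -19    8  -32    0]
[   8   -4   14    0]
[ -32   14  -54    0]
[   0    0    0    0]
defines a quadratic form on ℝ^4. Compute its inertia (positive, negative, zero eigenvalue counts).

step 0: pivot -19 → sign −
step 1: pivot -12/19 → sign −
step 2: pivot 1/3 → sign +
step 3: row/col 3 already zero → sign 0
signature = (1, 2, 1)

Answer: (1, 2, 1)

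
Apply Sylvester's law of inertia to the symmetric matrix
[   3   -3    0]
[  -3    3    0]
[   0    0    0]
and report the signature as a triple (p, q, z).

step 0: pivot 3 → sign +
step 1: row/col 1 already zero → sign 0
step 2: row/col 2 already zero → sign 0
signature = (1, 0, 2)

Answer: (1, 0, 2)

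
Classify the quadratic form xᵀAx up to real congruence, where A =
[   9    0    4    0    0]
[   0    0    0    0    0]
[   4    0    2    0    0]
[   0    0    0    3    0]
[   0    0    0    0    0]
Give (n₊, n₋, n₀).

step 0: pivot 9 → sign +
step 1: pivot 2/9 → sign +
step 2: pivot 3 → sign +
step 3: row/col 3 already zero → sign 0
step 4: row/col 4 already zero → sign 0
signature = (3, 0, 2)

Answer: (3, 0, 2)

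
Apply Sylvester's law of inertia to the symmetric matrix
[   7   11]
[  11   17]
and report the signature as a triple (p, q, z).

step 0: pivot 7 → sign +
step 1: pivot -2/7 → sign −
signature = (1, 1, 0)

Answer: (1, 1, 0)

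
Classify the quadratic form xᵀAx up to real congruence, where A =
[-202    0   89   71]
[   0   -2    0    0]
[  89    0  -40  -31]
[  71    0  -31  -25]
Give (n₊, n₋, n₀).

step 0: pivot -202 → sign −
step 1: pivot -2 → sign −
step 2: pivot -159/202 → sign −
step 3: pivot 3/53 → sign +
signature = (1, 3, 0)

Answer: (1, 3, 0)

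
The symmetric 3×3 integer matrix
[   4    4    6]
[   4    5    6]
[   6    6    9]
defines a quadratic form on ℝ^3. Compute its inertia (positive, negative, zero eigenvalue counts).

step 0: pivot 4 → sign +
step 1: pivot 1 → sign +
step 2: row/col 2 already zero → sign 0
signature = (2, 0, 1)

Answer: (2, 0, 1)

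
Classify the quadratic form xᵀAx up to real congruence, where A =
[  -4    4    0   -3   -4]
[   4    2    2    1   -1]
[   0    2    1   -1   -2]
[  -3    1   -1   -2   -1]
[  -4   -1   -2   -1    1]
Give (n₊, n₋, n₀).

step 0: pivot -4 → sign −
step 1: pivot 6 → sign +
step 2: pivot 1/3 → sign +
step 3: pivot -3/4 → sign −
step 4: pivot 1/2 → sign +
signature = (3, 2, 0)

Answer: (3, 2, 0)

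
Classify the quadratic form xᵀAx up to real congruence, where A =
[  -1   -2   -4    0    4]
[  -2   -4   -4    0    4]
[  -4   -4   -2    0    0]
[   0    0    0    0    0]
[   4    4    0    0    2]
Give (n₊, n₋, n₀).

step 0: pivot -1 → sign −
step 1: pivot 14 → sign +
step 2: pivot -8/7 → sign −
step 3: row/col 3 already zero → sign 0
step 4: row/col 4 already zero → sign 0
signature = (1, 2, 2)

Answer: (1, 2, 2)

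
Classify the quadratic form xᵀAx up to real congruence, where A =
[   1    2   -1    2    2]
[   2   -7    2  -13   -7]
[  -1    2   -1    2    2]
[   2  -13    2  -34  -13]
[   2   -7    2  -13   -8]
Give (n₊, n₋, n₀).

Answer: (1, 4, 0)

Derivation:
step 0: pivot 1 → sign +
step 1: pivot -11 → sign −
step 2: pivot -6/11 → sign −
step 3: pivot -3 → sign −
step 4: pivot -1 → sign −
signature = (1, 4, 0)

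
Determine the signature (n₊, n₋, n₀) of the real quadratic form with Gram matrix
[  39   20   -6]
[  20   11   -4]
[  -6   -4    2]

Answer: (2, 1, 0)

Derivation:
step 0: pivot 39 → sign +
step 1: pivot 29/39 → sign +
step 2: pivot -2/29 → sign −
signature = (2, 1, 0)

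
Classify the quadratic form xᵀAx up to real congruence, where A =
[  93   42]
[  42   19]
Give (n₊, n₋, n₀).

step 0: pivot 93 → sign +
step 1: pivot 1/31 → sign +
signature = (2, 0, 0)

Answer: (2, 0, 0)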